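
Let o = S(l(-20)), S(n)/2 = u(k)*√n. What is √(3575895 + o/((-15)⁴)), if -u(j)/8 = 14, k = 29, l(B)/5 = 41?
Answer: √(181029684375 - 224*√205)/225 ≈ 1891.0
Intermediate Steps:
l(B) = 205 (l(B) = 5*41 = 205)
u(j) = -112 (u(j) = -8*14 = -112)
S(n) = -224*√n (S(n) = 2*(-112*√n) = -224*√n)
o = -224*√205 ≈ -3207.2
√(3575895 + o/((-15)⁴)) = √(3575895 + (-224*√205)/((-15)⁴)) = √(3575895 - 224*√205/50625)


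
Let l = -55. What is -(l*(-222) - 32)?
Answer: -12178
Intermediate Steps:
-(l*(-222) - 32) = -(-55*(-222) - 32) = -(12210 - 32) = -1*12178 = -12178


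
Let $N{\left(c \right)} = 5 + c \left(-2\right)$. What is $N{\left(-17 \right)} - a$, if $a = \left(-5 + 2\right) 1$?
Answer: $42$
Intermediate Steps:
$a = -3$ ($a = \left(-3\right) 1 = -3$)
$N{\left(c \right)} = 5 - 2 c$
$N{\left(-17 \right)} - a = \left(5 - -34\right) - -3 = \left(5 + 34\right) + 3 = 39 + 3 = 42$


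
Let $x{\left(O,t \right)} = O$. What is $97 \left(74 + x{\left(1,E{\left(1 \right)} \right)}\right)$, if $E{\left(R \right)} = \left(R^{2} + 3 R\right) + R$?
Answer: $7275$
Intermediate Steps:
$E{\left(R \right)} = R^{2} + 4 R$
$97 \left(74 + x{\left(1,E{\left(1 \right)} \right)}\right) = 97 \left(74 + 1\right) = 97 \cdot 75 = 7275$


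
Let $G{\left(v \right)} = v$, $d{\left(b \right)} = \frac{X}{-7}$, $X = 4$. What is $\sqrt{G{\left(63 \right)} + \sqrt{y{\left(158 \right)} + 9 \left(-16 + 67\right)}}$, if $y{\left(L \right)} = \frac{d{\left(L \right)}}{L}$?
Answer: $\frac{\sqrt{19265967 + 2765 \sqrt{5614609}}}{553} \approx 9.1883$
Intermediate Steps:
$d{\left(b \right)} = - \frac{4}{7}$ ($d{\left(b \right)} = \frac{4}{-7} = 4 \left(- \frac{1}{7}\right) = - \frac{4}{7}$)
$y{\left(L \right)} = - \frac{4}{7 L}$
$\sqrt{G{\left(63 \right)} + \sqrt{y{\left(158 \right)} + 9 \left(-16 + 67\right)}} = \sqrt{63 + \sqrt{- \frac{4}{7 \cdot 158} + 9 \left(-16 + 67\right)}} = \sqrt{63 + \sqrt{\left(- \frac{4}{7}\right) \frac{1}{158} + 9 \cdot 51}} = \sqrt{63 + \sqrt{- \frac{2}{553} + 459}} = \sqrt{63 + \sqrt{\frac{253825}{553}}} = \sqrt{63 + \frac{5 \sqrt{5614609}}{553}}$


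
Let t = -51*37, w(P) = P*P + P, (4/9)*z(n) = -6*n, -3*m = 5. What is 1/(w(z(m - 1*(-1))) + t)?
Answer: -1/1797 ≈ -0.00055648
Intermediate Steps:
m = -5/3 (m = -1/3*5 = -5/3 ≈ -1.6667)
z(n) = -27*n/2 (z(n) = 9*(-6*n)/4 = -27*n/2)
w(P) = P + P**2 (w(P) = P**2 + P = P + P**2)
t = -1887
1/(w(z(m - 1*(-1))) + t) = 1/((-27*(-5/3 - 1*(-1))/2)*(1 - 27*(-5/3 - 1*(-1))/2) - 1887) = 1/((-27*(-5/3 + 1)/2)*(1 - 27*(-5/3 + 1)/2) - 1887) = 1/((-27/2*(-2/3))*(1 - 27/2*(-2/3)) - 1887) = 1/(9*(1 + 9) - 1887) = 1/(9*10 - 1887) = 1/(90 - 1887) = 1/(-1797) = -1/1797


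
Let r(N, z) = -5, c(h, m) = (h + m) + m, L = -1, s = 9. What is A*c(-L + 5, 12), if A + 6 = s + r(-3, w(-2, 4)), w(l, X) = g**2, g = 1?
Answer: -60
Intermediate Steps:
c(h, m) = h + 2*m
w(l, X) = 1 (w(l, X) = 1**2 = 1)
A = -2 (A = -6 + (9 - 5) = -6 + 4 = -2)
A*c(-L + 5, 12) = -2*((-1*(-1) + 5) + 2*12) = -2*((1 + 5) + 24) = -2*(6 + 24) = -2*30 = -60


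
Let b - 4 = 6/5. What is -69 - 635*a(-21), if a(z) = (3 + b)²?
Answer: -213832/5 ≈ -42766.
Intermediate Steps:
b = 26/5 (b = 4 + 6/5 = 26/5 ≈ 5.2000)
a(z) = 1681/25 (a(z) = (3 + 26/5)² = (41/5)² = 1681/25)
-69 - 635*a(-21) = -69 - 635*1681/25 = -69 - 213487/5 = -213832/5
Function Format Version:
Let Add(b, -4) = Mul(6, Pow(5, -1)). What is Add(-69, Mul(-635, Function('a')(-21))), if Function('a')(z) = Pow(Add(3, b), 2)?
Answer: Rational(-213832, 5) ≈ -42766.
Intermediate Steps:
b = Rational(26, 5) (b = Add(4, Mul(6, Pow(5, -1))) = Add(4, Mul(6, Rational(1, 5))) = Add(4, Rational(6, 5)) = Rational(26, 5) ≈ 5.2000)
Function('a')(z) = Rational(1681, 25) (Function('a')(z) = Pow(Add(3, Rational(26, 5)), 2) = Pow(Rational(41, 5), 2) = Rational(1681, 25))
Add(-69, Mul(-635, Function('a')(-21))) = Add(-69, Mul(-635, Rational(1681, 25))) = Add(-69, Rational(-213487, 5)) = Rational(-213832, 5)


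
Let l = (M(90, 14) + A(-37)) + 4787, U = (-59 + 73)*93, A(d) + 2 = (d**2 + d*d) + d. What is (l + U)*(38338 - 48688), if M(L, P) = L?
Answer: -91887300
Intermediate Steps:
A(d) = -2 + d + 2*d**2 (A(d) = -2 + ((d**2 + d*d) + d) = -2 + ((d**2 + d**2) + d) = -2 + (2*d**2 + d) = -2 + (d + 2*d**2) = -2 + d + 2*d**2)
U = 1302 (U = 14*93 = 1302)
l = 7576 (l = (90 + (-2 - 37 + 2*(-37)**2)) + 4787 = (90 + (-2 - 37 + 2*1369)) + 4787 = (90 + (-2 - 37 + 2738)) + 4787 = (90 + 2699) + 4787 = 2789 + 4787 = 7576)
(l + U)*(38338 - 48688) = (7576 + 1302)*(38338 - 48688) = 8878*(-10350) = -91887300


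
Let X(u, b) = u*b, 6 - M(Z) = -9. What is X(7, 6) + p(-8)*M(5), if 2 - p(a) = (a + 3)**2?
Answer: -303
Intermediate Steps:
p(a) = 2 - (3 + a)**2 (p(a) = 2 - (a + 3)**2 = 2 - (3 + a)**2)
M(Z) = 15 (M(Z) = 6 - 1*(-9) = 6 + 9 = 15)
X(u, b) = b*u
X(7, 6) + p(-8)*M(5) = 6*7 + (2 - (3 - 8)**2)*15 = 42 + (2 - 1*(-5)**2)*15 = 42 + (2 - 1*25)*15 = 42 + (2 - 25)*15 = 42 - 23*15 = 42 - 345 = -303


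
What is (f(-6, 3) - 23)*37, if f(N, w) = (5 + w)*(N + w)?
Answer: -1739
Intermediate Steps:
(f(-6, 3) - 23)*37 = ((3**2 + 5*(-6) + 5*3 - 6*3) - 23)*37 = ((9 - 30 + 15 - 18) - 23)*37 = (-24 - 23)*37 = -47*37 = -1739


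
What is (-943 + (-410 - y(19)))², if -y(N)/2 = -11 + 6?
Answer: 1857769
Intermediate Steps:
y(N) = 10 (y(N) = -2*(-11 + 6) = -2*(-5) = 10)
(-943 + (-410 - y(19)))² = (-943 + (-410 - 1*10))² = (-943 + (-410 - 10))² = (-943 - 420)² = (-1363)² = 1857769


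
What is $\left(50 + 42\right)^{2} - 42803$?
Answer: $-34339$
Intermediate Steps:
$\left(50 + 42\right)^{2} - 42803 = 92^{2} - 42803 = 8464 - 42803 = -34339$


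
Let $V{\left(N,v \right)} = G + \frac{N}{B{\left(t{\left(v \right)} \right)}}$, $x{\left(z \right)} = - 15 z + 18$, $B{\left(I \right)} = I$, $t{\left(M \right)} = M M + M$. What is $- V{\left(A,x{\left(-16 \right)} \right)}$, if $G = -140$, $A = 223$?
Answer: $\frac{9354857}{66822} \approx 140.0$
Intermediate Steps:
$t{\left(M \right)} = M + M^{2}$ ($t{\left(M \right)} = M^{2} + M = M + M^{2}$)
$x{\left(z \right)} = 18 - 15 z$
$V{\left(N,v \right)} = -140 + \frac{N}{v \left(1 + v\right)}$
$- V{\left(A,x{\left(-16 \right)} \right)} = - (-140 + \frac{223}{\left(18 - -240\right) \left(1 + \left(18 - -240\right)\right)}) = - (-140 + \frac{223}{\left(18 + 240\right) \left(1 + \left(18 + 240\right)\right)}) = - (-140 + \frac{223}{258 \left(1 + 258\right)}) = - (-140 + 223 \cdot \frac{1}{258} \cdot \frac{1}{259}) = - (-140 + \frac{223}{66822}) = \left(-1\right) \left(- \frac{9354857}{66822}\right) = \frac{9354857}{66822}$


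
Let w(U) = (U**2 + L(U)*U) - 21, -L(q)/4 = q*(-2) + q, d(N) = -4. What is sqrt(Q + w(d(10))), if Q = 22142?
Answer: 149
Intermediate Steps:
L(q) = 4*q (L(q) = -4*(q*(-2) + q) = -4*(-2*q + q) = -(-4)*q = 4*q)
w(U) = -21 + 5*U**2 (w(U) = (U**2 + (4*U)*U) - 21 = (U**2 + 4*U**2) - 21 = 5*U**2 - 21 = -21 + 5*U**2)
sqrt(Q + w(d(10))) = sqrt(22142 + (-21 + 5*(-4)**2)) = sqrt(22142 + (-21 + 5*16)) = sqrt(22142 + (-21 + 80)) = sqrt(22142 + 59) = sqrt(22201) = 149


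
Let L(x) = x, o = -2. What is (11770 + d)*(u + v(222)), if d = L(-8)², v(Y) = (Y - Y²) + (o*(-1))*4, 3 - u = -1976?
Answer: -557085550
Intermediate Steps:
u = 1979 (u = 3 - 1*(-1976) = 3 + 1976 = 1979)
v(Y) = 8 + Y - Y² (v(Y) = (Y - Y²) - 2*(-1)*4 = (Y - Y²) + 2*4 = (Y - Y²) + 8 = 8 + Y - Y²)
d = 64 (d = (-8)² = 64)
(11770 + d)*(u + v(222)) = (11770 + 64)*(1979 + (8 + 222 - 1*222²)) = 11834*(1979 + (8 + 222 - 1*49284)) = 11834*(1979 + (8 + 222 - 49284)) = 11834*(1979 - 49054) = 11834*(-47075) = -557085550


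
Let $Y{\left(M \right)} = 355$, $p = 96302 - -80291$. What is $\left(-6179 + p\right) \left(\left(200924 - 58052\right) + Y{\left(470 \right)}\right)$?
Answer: $24407885978$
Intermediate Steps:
$p = 176593$ ($p = 96302 + 80291 = 176593$)
$\left(-6179 + p\right) \left(\left(200924 - 58052\right) + Y{\left(470 \right)}\right) = \left(-6179 + 176593\right) \left(\left(200924 - 58052\right) + 355\right) = 170414 \left(\left(200924 - 58052\right) + 355\right) = 170414 \left(142872 + 355\right) = 170414 \cdot 143227 = 24407885978$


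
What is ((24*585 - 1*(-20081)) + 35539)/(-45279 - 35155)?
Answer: -34830/40217 ≈ -0.86605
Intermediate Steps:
((24*585 - 1*(-20081)) + 35539)/(-45279 - 35155) = ((14040 + 20081) + 35539)/(-80434) = (34121 + 35539)*(-1/80434) = 69660*(-1/80434) = -34830/40217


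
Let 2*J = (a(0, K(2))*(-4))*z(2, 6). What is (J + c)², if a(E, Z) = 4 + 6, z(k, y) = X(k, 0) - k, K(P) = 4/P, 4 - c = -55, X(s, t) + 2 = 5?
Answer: 1521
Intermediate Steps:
X(s, t) = 3 (X(s, t) = -2 + 5 = 3)
c = 59 (c = 4 - 1*(-55) = 4 + 55 = 59)
z(k, y) = 3 - k
a(E, Z) = 10
J = -20 (J = ((10*(-4))*(3 - 1*2))/2 = (-40*(3 - 2))/2 = (-40*1)/2 = (½)*(-40) = -20)
(J + c)² = (-20 + 59)² = 39² = 1521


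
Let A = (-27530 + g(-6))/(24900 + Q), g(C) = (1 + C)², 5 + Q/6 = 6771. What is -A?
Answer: 27505/65496 ≈ 0.41995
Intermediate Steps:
Q = 40596 (Q = -30 + 6*6771 = -30 + 40626 = 40596)
A = -27505/65496 (A = (-27530 + (1 - 6)²)/(24900 + 40596) = (-27530 + (-5)²)/65496 = (-27530 + 25)*(1/65496) = -27505*1/65496 = -27505/65496 ≈ -0.41995)
-A = -1*(-27505/65496) = 27505/65496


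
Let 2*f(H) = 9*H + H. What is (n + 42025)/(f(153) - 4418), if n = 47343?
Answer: -89368/3653 ≈ -24.464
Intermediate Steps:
f(H) = 5*H (f(H) = (9*H + H)/2 = (10*H)/2 = 5*H)
(n + 42025)/(f(153) - 4418) = (47343 + 42025)/(5*153 - 4418) = 89368/(765 - 4418) = 89368/(-3653) = 89368*(-1/3653) = -89368/3653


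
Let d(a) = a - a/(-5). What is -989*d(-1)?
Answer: 5934/5 ≈ 1186.8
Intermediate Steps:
d(a) = 6*a/5 (d(a) = a - a*(-1)/5 = a - (-1)*a/5 = a + a/5 = 6*a/5)
-989*d(-1) = -5934*(-1)/5 = -989*(-6/5) = 5934/5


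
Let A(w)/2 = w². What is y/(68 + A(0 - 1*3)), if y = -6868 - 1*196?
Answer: -3532/43 ≈ -82.140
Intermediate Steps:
y = -7064 (y = -6868 - 196 = -7064)
A(w) = 2*w²
y/(68 + A(0 - 1*3)) = -7064/(68 + 2*(0 - 1*3)²) = -7064/(68 + 2*(0 - 3)²) = -7064/(68 + 2*(-3)²) = -7064/(68 + 2*9) = -7064/(68 + 18) = -7064/86 = -7064*1/86 = -3532/43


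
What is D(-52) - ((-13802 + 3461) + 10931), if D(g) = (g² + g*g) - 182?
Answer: 4636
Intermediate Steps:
D(g) = -182 + 2*g² (D(g) = (g² + g²) - 182 = 2*g² - 182 = -182 + 2*g²)
D(-52) - ((-13802 + 3461) + 10931) = (-182 + 2*(-52)²) - ((-13802 + 3461) + 10931) = (-182 + 2*2704) - (-10341 + 10931) = (-182 + 5408) - 1*590 = 5226 - 590 = 4636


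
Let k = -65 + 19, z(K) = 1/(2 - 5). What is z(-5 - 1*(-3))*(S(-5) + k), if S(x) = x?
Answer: 17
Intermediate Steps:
z(K) = -⅓ (z(K) = 1/(-3) = -⅓)
k = -46
z(-5 - 1*(-3))*(S(-5) + k) = -(-5 - 46)/3 = -⅓*(-51) = 17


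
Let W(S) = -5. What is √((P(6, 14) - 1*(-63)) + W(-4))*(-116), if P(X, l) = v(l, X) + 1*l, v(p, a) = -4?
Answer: -232*√17 ≈ -956.56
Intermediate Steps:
P(X, l) = -4 + l (P(X, l) = -4 + 1*l = -4 + l)
√((P(6, 14) - 1*(-63)) + W(-4))*(-116) = √(((-4 + 14) - 1*(-63)) - 5)*(-116) = √((10 + 63) - 5)*(-116) = √(73 - 5)*(-116) = √68*(-116) = (2*√17)*(-116) = -232*√17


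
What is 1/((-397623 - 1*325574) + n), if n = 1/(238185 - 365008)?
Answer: -126823/91718013132 ≈ -1.3827e-6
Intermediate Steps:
n = -1/126823 (n = 1/(-126823) = -1/126823 ≈ -7.8850e-6)
1/((-397623 - 1*325574) + n) = 1/((-397623 - 1*325574) - 1/126823) = 1/((-397623 - 325574) - 1/126823) = 1/(-723197 - 1/126823) = 1/(-91718013132/126823) = -126823/91718013132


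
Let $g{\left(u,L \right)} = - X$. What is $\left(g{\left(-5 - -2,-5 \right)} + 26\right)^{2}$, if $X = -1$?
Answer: $729$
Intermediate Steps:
$g{\left(u,L \right)} = 1$ ($g{\left(u,L \right)} = \left(-1\right) \left(-1\right) = 1$)
$\left(g{\left(-5 - -2,-5 \right)} + 26\right)^{2} = \left(1 + 26\right)^{2} = 27^{2} = 729$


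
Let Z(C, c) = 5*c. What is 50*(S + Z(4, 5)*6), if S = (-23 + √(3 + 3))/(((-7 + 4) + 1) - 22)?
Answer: 90575/12 - 25*√6/12 ≈ 7542.8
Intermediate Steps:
S = 23/24 - √6/24 (S = (-23 + √6)/((-3 + 1) - 22) = (-23 + √6)/(-2 - 22) = (-23 + √6)/(-24) = (-23 + √6)*(-1/24) = 23/24 - √6/24 ≈ 0.85627)
50*(S + Z(4, 5)*6) = 50*((23/24 - √6/24) + (5*5)*6) = 50*((23/24 - √6/24) + 25*6) = 50*((23/24 - √6/24) + 150) = 50*(3623/24 - √6/24) = 90575/12 - 25*√6/12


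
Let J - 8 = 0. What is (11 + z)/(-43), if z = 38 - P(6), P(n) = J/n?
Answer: -143/129 ≈ -1.1085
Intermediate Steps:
J = 8 (J = 8 + 0 = 8)
P(n) = 8/n
z = 110/3 (z = 38 - 8/6 = 38 - 1*4/3 = 38 - 4/3 = 110/3 ≈ 36.667)
(11 + z)/(-43) = (11 + 110/3)/(-43) = -1/43*143/3 = -143/129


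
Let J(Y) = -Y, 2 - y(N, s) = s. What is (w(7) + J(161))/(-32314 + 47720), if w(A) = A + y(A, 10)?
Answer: -81/7703 ≈ -0.010515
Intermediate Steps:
y(N, s) = 2 - s
w(A) = -8 + A (w(A) = A + (2 - 1*10) = A + (2 - 10) = A - 8 = -8 + A)
(w(7) + J(161))/(-32314 + 47720) = ((-8 + 7) - 1*161)/(-32314 + 47720) = (-1 - 161)/15406 = -162*1/15406 = -81/7703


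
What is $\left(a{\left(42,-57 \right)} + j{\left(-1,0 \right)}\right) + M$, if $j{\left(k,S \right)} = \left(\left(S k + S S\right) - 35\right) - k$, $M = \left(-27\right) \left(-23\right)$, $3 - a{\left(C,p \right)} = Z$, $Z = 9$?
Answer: $581$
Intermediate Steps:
$a{\left(C,p \right)} = -6$ ($a{\left(C,p \right)} = 3 - 9 = -6$)
$M = 621$
$j{\left(k,S \right)} = -35 + S^{2} - k + S k$ ($j{\left(k,S \right)} = \left(\left(S k + S^{2}\right) - 35\right) - k = \left(\left(S^{2} + S k\right) - 35\right) - k = \left(-35 + S^{2} + S k\right) - k = -35 + S^{2} - k + S k$)
$\left(a{\left(42,-57 \right)} + j{\left(-1,0 \right)}\right) + M = \left(-6 + \left(-35 + 0^{2} - -1 + 0 \left(-1\right)\right)\right) + 621 = \left(-6 + \left(-35 + 0 + 1 + 0\right)\right) + 621 = \left(-6 - 34\right) + 621 = -40 + 621 = 581$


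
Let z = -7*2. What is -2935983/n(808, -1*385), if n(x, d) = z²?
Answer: -2935983/196 ≈ -14980.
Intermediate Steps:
z = -14
n(x, d) = 196 (n(x, d) = (-14)² = 196)
-2935983/n(808, -1*385) = -2935983/196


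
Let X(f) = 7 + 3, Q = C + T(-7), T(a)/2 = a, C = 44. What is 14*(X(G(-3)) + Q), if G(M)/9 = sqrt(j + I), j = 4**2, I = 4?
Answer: 560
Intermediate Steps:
T(a) = 2*a
j = 16
G(M) = 18*sqrt(5) (G(M) = 9*sqrt(16 + 4) = 9*sqrt(20) = 9*(2*sqrt(5)) = 18*sqrt(5))
Q = 30 (Q = 44 + 2*(-7) = 44 - 14 = 30)
X(f) = 10
14*(X(G(-3)) + Q) = 14*(10 + 30) = 14*40 = 560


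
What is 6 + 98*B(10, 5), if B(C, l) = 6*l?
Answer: 2946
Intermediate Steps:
6 + 98*B(10, 5) = 6 + 98*(6*5) = 6 + 98*30 = 6 + 2940 = 2946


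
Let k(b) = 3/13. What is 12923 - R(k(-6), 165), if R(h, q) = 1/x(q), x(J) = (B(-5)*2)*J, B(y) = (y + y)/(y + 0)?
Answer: 8529179/660 ≈ 12923.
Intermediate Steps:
B(y) = 2 (B(y) = (2*y)/y = 2)
x(J) = 4*J (x(J) = (2*2)*J = 4*J)
k(b) = 3/13 (k(b) = 3*(1/13) = 3/13)
R(h, q) = 1/(4*q)
12923 - R(k(-6), 165) = 12923 - 1/(4*165) = 12923 - 1*1/660 = 12923 - 1/660 = 8529179/660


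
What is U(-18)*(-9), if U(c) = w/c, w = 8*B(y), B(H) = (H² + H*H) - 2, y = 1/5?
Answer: -192/25 ≈ -7.6800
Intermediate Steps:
y = ⅕ (y = 1*(⅕) = ⅕ ≈ 0.20000)
B(H) = -2 + 2*H² (B(H) = (H² + H²) - 2 = 2*H² - 2 = -2 + 2*H²)
w = -384/25 (w = 8*(-2 + 2*(⅕)²) = 8*(-2 + 2*(1/25)) = 8*(-2 + 2/25) = 8*(-48/25) = -384/25 ≈ -15.360)
U(c) = -384/(25*c)
U(-18)*(-9) = -384/25/(-18)*(-9) = -384/25*(-1/18)*(-9) = (64/75)*(-9) = -192/25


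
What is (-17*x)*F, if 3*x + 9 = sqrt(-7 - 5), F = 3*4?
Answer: 612 - 136*I*sqrt(3) ≈ 612.0 - 235.56*I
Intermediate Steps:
F = 12
x = -3 + 2*I*sqrt(3)/3 (x = -3 + sqrt(-7 - 5)/3 = -3 + sqrt(-12)/3 = -3 + (2*I*sqrt(3))/3 = -3 + 2*I*sqrt(3)/3 ≈ -3.0 + 1.1547*I)
(-17*x)*F = -17*(-3 + 2*I*sqrt(3)/3)*12 = (51 - 34*I*sqrt(3)/3)*12 = 612 - 136*I*sqrt(3)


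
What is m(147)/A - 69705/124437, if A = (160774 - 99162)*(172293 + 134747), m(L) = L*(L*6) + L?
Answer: -439539207917121/784672697601920 ≈ -0.56016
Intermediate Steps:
m(L) = L + 6*L**2 (m(L) = L*(6*L) + L = 6*L**2 + L = L + 6*L**2)
A = 18917348480 (A = 61612*307040 = 18917348480)
m(147)/A - 69705/124437 = (147*(1 + 6*147))/18917348480 - 69705/124437 = (147*(1 + 882))*(1/18917348480) - 69705*1/124437 = (147*883)*(1/18917348480) - 23235/41479 = 129801*(1/18917348480) - 23235/41479 = 129801/18917348480 - 23235/41479 = -439539207917121/784672697601920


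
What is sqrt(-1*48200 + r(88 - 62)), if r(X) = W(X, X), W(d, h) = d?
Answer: I*sqrt(48174) ≈ 219.49*I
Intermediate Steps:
r(X) = X
sqrt(-1*48200 + r(88 - 62)) = sqrt(-1*48200 + (88 - 62)) = sqrt(-48200 + 26) = sqrt(-48174) = I*sqrt(48174)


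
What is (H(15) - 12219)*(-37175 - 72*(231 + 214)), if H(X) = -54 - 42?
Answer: 852382725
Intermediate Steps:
H(X) = -96
(H(15) - 12219)*(-37175 - 72*(231 + 214)) = (-96 - 12219)*(-37175 - 72*(231 + 214)) = -12315*(-37175 - 72*445) = -12315*(-37175 - 32040) = -12315*(-69215) = 852382725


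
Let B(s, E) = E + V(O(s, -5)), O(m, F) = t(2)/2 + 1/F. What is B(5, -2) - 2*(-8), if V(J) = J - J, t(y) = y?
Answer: 14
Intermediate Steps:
O(m, F) = 1 + 1/F (O(m, F) = 2/2 + 1/F = 2*(1/2) + 1/F = 1 + 1/F)
V(J) = 0
B(s, E) = E (B(s, E) = E + 0 = E)
B(5, -2) - 2*(-8) = -2 - 2*(-8) = -2 + 16 = 14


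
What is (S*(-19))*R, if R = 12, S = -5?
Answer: 1140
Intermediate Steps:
(S*(-19))*R = -5*(-19)*12 = 95*12 = 1140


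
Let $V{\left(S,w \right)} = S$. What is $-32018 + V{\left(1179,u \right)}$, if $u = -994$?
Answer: $-30839$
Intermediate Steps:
$-32018 + V{\left(1179,u \right)} = -32018 + 1179 = -30839$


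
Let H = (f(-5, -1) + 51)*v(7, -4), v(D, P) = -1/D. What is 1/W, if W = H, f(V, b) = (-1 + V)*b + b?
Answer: -1/8 ≈ -0.12500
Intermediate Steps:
f(V, b) = b + b*(-1 + V) (f(V, b) = b*(-1 + V) + b = b + b*(-1 + V))
H = -8 (H = (-5*(-1) + 51)*(-1/7) = (5 + 51)*(-1*1/7) = 56*(-1/7) = -8)
W = -8
1/W = 1/(-8) = -1/8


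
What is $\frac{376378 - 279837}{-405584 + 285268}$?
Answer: $- \frac{96541}{120316} \approx -0.80239$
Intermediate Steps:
$\frac{376378 - 279837}{-405584 + 285268} = \frac{96541}{-120316} = 96541 \left(- \frac{1}{120316}\right) = - \frac{96541}{120316}$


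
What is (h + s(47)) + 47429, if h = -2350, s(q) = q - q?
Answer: 45079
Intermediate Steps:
s(q) = 0
(h + s(47)) + 47429 = (-2350 + 0) + 47429 = -2350 + 47429 = 45079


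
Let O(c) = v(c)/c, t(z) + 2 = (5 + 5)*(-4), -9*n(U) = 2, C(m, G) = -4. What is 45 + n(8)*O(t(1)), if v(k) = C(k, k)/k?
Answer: 178607/3969 ≈ 45.000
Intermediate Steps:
n(U) = -2/9 (n(U) = -⅑*2 = -2/9)
v(k) = -4/k
t(z) = -42 (t(z) = -2 + (5 + 5)*(-4) = -2 + 10*(-4) = -2 - 40 = -42)
O(c) = -4/c² (O(c) = (-4/c)/c = -4/c²)
45 + n(8)*O(t(1)) = 45 - (-8)/(9*(-42)²) = 45 - (-8)/(9*1764) = 45 - 2/9*(-1/441) = 45 + 2/3969 = 178607/3969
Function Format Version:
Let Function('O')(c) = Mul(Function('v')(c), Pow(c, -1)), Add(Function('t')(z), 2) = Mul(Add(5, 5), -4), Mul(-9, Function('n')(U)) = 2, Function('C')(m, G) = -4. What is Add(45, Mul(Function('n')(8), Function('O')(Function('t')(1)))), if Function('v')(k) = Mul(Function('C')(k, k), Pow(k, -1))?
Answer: Rational(178607, 3969) ≈ 45.000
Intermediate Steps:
Function('n')(U) = Rational(-2, 9) (Function('n')(U) = Mul(Rational(-1, 9), 2) = Rational(-2, 9))
Function('v')(k) = Mul(-4, Pow(k, -1))
Function('t')(z) = -42 (Function('t')(z) = Add(-2, Mul(Add(5, 5), -4)) = Add(-2, Mul(10, -4)) = Add(-2, -40) = -42)
Function('O')(c) = Mul(-4, Pow(c, -2)) (Function('O')(c) = Mul(Mul(-4, Pow(c, -1)), Pow(c, -1)) = Mul(-4, Pow(c, -2)))
Add(45, Mul(Function('n')(8), Function('O')(Function('t')(1)))) = Add(45, Mul(Rational(-2, 9), Mul(-4, Pow(-42, -2)))) = Add(45, Mul(Rational(-2, 9), Mul(-4, Rational(1, 1764)))) = Add(45, Mul(Rational(-2, 9), Rational(-1, 441))) = Add(45, Rational(2, 3969)) = Rational(178607, 3969)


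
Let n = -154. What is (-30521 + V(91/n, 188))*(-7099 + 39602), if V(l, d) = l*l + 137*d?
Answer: -74954875773/484 ≈ -1.5487e+8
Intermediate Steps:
V(l, d) = l**2 + 137*d
(-30521 + V(91/n, 188))*(-7099 + 39602) = (-30521 + ((91/(-154))**2 + 137*188))*(-7099 + 39602) = (-30521 + ((91*(-1/154))**2 + 25756))*32503 = (-30521 + ((-13/22)**2 + 25756))*32503 = (-30521 + (169/484 + 25756))*32503 = (-30521 + 12466073/484)*32503 = -2306091/484*32503 = -74954875773/484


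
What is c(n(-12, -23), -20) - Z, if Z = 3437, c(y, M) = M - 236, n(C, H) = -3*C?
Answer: -3693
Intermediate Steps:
c(y, M) = -236 + M
c(n(-12, -23), -20) - Z = (-236 - 20) - 1*3437 = -256 - 3437 = -3693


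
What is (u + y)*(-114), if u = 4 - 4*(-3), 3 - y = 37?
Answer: 2052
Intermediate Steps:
y = -34 (y = 3 - 1*37 = 3 - 37 = -34)
u = 16 (u = 4 + 12 = 16)
(u + y)*(-114) = (16 - 34)*(-114) = -18*(-114) = 2052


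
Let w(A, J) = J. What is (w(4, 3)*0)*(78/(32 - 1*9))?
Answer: 0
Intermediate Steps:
(w(4, 3)*0)*(78/(32 - 1*9)) = (3*0)*(78/(32 - 1*9)) = 0*(78/(32 - 9)) = 0*(78/23) = 0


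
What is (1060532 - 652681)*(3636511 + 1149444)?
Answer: 1951956532705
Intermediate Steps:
(1060532 - 652681)*(3636511 + 1149444) = 407851*4785955 = 1951956532705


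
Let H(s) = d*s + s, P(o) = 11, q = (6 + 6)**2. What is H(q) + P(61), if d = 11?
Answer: 1739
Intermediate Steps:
q = 144 (q = 12**2 = 144)
H(s) = 12*s (H(s) = 11*s + s = 12*s)
H(q) + P(61) = 12*144 + 11 = 1728 + 11 = 1739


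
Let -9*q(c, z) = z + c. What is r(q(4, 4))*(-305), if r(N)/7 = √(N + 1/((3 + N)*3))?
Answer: -10675*I*√95/57 ≈ -1825.4*I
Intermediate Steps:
q(c, z) = -c/9 - z/9 (q(c, z) = -(z + c)/9 = -(c + z)/9 = -c/9 - z/9)
r(N) = 7*√(N + 1/(3*(3 + N))) (r(N) = 7*√(N + 1/((3 + N)*3)) = 7*√(N + (⅓)/(3 + N)) = 7*√(N + 1/(3*(3 + N))))
r(q(4, 4))*(-305) = (7*√(3/(3 + (-⅑*4 - ⅑*4)) + 9*(-⅑*4 - ⅑*4))/3)*(-305) = (7*√(3/(3 + (-4/9 - 4/9)) + 9*(-4/9 - 4/9))/3)*(-305) = (7*√(3/(3 - 8/9) + 9*(-8/9))/3)*(-305) = (7*√(3/(19/9) - 8)/3)*(-305) = (7*√(3*(9/19) - 8)/3)*(-305) = (7*√(27/19 - 8)/3)*(-305) = (7*√(-125/19)/3)*(-305) = (7*(5*I*√95/19)/3)*(-305) = (35*I*√95/57)*(-305) = -10675*I*√95/57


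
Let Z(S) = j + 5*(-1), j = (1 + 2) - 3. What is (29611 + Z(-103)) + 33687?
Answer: 63293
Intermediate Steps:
j = 0 (j = 3 - 3 = 0)
Z(S) = -5 (Z(S) = 0 + 5*(-1) = 0 - 5 = -5)
(29611 + Z(-103)) + 33687 = (29611 - 5) + 33687 = 29606 + 33687 = 63293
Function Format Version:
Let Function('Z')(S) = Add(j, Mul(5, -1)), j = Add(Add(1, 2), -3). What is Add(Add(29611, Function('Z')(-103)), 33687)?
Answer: 63293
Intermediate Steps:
j = 0 (j = Add(3, -3) = 0)
Function('Z')(S) = -5 (Function('Z')(S) = Add(0, Mul(5, -1)) = Add(0, -5) = -5)
Add(Add(29611, Function('Z')(-103)), 33687) = Add(Add(29611, -5), 33687) = Add(29606, 33687) = 63293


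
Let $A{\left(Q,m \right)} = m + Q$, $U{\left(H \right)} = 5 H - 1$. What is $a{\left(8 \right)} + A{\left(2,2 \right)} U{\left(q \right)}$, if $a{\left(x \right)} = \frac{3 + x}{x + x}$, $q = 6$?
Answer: $\frac{1867}{16} \approx 116.69$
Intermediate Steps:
$U{\left(H \right)} = -1 + 5 H$
$a{\left(x \right)} = \frac{3 + x}{2 x}$
$A{\left(Q,m \right)} = Q + m$
$a{\left(8 \right)} + A{\left(2,2 \right)} U{\left(q \right)} = \frac{3 + 8}{2 \cdot 8} + \left(2 + 2\right) \left(-1 + 5 \cdot 6\right) = \frac{1}{2} \cdot \frac{1}{8} \cdot 11 + 4 \left(-1 + 30\right) = \frac{11}{16} + 4 \cdot 29 = \frac{11}{16} + 116 = \frac{1867}{16}$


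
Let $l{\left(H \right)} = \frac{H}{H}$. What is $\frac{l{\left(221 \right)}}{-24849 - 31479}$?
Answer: $- \frac{1}{56328} \approx -1.7753 \cdot 10^{-5}$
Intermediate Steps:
$l{\left(H \right)} = 1$
$\frac{l{\left(221 \right)}}{-24849 - 31479} = 1 \frac{1}{-24849 - 31479} = 1 \frac{1}{-56328} = 1 \left(- \frac{1}{56328}\right) = - \frac{1}{56328}$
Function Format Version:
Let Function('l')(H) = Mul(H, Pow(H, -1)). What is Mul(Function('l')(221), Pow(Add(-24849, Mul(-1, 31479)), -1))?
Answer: Rational(-1, 56328) ≈ -1.7753e-5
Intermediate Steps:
Function('l')(H) = 1
Mul(Function('l')(221), Pow(Add(-24849, Mul(-1, 31479)), -1)) = Mul(1, Pow(Add(-24849, Mul(-1, 31479)), -1)) = Mul(1, Pow(Add(-24849, -31479), -1)) = Mul(1, Pow(-56328, -1)) = Mul(1, Rational(-1, 56328)) = Rational(-1, 56328)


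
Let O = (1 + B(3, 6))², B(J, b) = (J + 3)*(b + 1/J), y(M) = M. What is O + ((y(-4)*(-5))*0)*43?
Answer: 1521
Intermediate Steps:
B(J, b) = (3 + J)*(b + 1/J)
O = 1521 (O = (1 + (1 + 3*6 + 3/3 + 3*6))² = (1 + (1 + 18 + 3*(⅓) + 18))² = (1 + (1 + 18 + 1 + 18))² = (1 + 38)² = 39² = 1521)
O + ((y(-4)*(-5))*0)*43 = 1521 + (-4*(-5)*0)*43 = 1521 + (20*0)*43 = 1521 + 0*43 = 1521 + 0 = 1521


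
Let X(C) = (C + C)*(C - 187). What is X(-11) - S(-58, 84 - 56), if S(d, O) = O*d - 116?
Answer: 6096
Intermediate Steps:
X(C) = 2*C*(-187 + C) (X(C) = (2*C)*(-187 + C) = 2*C*(-187 + C))
S(d, O) = -116 + O*d
X(-11) - S(-58, 84 - 56) = 2*(-11)*(-187 - 11) - (-116 + (84 - 56)*(-58)) = 2*(-11)*(-198) - (-116 + 28*(-58)) = 4356 - (-116 - 1624) = 4356 - 1*(-1740) = 4356 + 1740 = 6096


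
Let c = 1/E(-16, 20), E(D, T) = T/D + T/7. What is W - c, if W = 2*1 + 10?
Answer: 512/45 ≈ 11.378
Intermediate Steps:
W = 12 (W = 2 + 10 = 12)
E(D, T) = T/7 + T/D (E(D, T) = T/D + T*(1/7) = T/D + T/7 = T/7 + T/D)
c = 28/45 (c = 1/((1/7)*20 + 20/(-16)) = 1/(20/7 + 20*(-1/16)) = 1/(20/7 - 5/4) = 1/(45/28) = 28/45 ≈ 0.62222)
W - c = 12 - 1*28/45 = 12 - 28/45 = 512/45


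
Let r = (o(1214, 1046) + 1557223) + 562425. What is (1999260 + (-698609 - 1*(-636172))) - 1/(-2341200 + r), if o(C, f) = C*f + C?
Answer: 2032707359437/1049506 ≈ 1.9368e+6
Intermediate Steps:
o(C, f) = C + C*f
r = 3390706 (r = (1214*(1 + 1046) + 1557223) + 562425 = (1214*1047 + 1557223) + 562425 = (1271058 + 1557223) + 562425 = 2828281 + 562425 = 3390706)
(1999260 + (-698609 - 1*(-636172))) - 1/(-2341200 + r) = (1999260 + (-698609 - 1*(-636172))) - 1/(-2341200 + 3390706) = (1999260 + (-698609 + 636172)) - 1/1049506 = (1999260 - 62437) - 1*1/1049506 = 1936823 - 1/1049506 = 2032707359437/1049506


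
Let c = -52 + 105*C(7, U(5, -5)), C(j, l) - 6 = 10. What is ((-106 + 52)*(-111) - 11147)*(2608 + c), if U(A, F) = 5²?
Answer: -21828108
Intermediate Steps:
U(A, F) = 25
C(j, l) = 16 (C(j, l) = 6 + 10 = 16)
c = 1628 (c = -52 + 105*16 = -52 + 1680 = 1628)
((-106 + 52)*(-111) - 11147)*(2608 + c) = ((-106 + 52)*(-111) - 11147)*(2608 + 1628) = (-54*(-111) - 11147)*4236 = (5994 - 11147)*4236 = -5153*4236 = -21828108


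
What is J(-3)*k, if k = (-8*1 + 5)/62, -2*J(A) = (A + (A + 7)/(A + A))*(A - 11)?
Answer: 77/62 ≈ 1.2419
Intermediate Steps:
J(A) = -(-11 + A)*(A + (7 + A)/(2*A))/2 (J(A) = -(A + (A + 7)/(A + A))*(A - 11)/2 = -(A + (7 + A)/((2*A)))*(-11 + A)/2 = -(A + (7 + A)*(1/(2*A)))*(-11 + A)/2 = -(A + (7 + A)/(2*A))*(-11 + A)/2 = -(-11 + A)*(A + (7 + A)/(2*A))/2)
k = -3/62 (k = (-8 + 5)*(1/62) = -3*1/62 = -3/62 ≈ -0.048387)
J(-3)*k = ((¼)*(77 - 3*(4 - 2*(-3)² + 21*(-3)))/(-3))*(-3/62) = ((¼)*(-⅓)*(77 - 3*(4 - 2*9 - 63)))*(-3/62) = ((¼)*(-⅓)*(77 - 3*(4 - 18 - 63)))*(-3/62) = ((¼)*(-⅓)*(77 - 3*(-77)))*(-3/62) = ((¼)*(-⅓)*(77 + 231))*(-3/62) = ((¼)*(-⅓)*308)*(-3/62) = -77/3*(-3/62) = 77/62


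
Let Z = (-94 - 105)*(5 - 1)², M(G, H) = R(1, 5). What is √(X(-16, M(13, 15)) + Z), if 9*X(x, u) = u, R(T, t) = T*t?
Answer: I*√28651/3 ≈ 56.422*I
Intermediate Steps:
M(G, H) = 5 (M(G, H) = 1*5 = 5)
X(x, u) = u/9
Z = -3184 (Z = -199*4² = -199*16 = -3184)
√(X(-16, M(13, 15)) + Z) = √((⅑)*5 - 3184) = √(5/9 - 3184) = √(-28651/9) = I*√28651/3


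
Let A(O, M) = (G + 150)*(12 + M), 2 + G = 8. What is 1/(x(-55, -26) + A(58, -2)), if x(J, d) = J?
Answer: 1/1505 ≈ 0.00066445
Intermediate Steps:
G = 6 (G = -2 + 8 = 6)
A(O, M) = 1872 + 156*M (A(O, M) = (6 + 150)*(12 + M) = 156*(12 + M) = 1872 + 156*M)
1/(x(-55, -26) + A(58, -2)) = 1/(-55 + (1872 + 156*(-2))) = 1/(-55 + (1872 - 312)) = 1/(-55 + 1560) = 1/1505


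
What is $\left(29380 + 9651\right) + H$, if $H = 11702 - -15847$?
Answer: $66580$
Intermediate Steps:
$H = 27549$ ($H = 11702 + 15847 = 27549$)
$\left(29380 + 9651\right) + H = \left(29380 + 9651\right) + 27549 = 39031 + 27549 = 66580$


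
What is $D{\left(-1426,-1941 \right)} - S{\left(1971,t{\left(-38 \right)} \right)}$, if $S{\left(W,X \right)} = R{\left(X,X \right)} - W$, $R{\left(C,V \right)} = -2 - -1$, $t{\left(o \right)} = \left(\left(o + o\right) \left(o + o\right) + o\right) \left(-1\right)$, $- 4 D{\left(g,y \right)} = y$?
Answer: $\frac{9829}{4} \approx 2457.3$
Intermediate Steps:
$D{\left(g,y \right)} = - \frac{y}{4}$
$t{\left(o \right)} = - o - 4 o^{2}$ ($t{\left(o \right)} = \left(2 o 2 o + o\right) \left(-1\right) = \left(4 o^{2} + o\right) \left(-1\right) = \left(o + 4 o^{2}\right) \left(-1\right) = - o - 4 o^{2}$)
$R{\left(C,V \right)} = -1$ ($R{\left(C,V \right)} = -2 + 1 = -1$)
$S{\left(W,X \right)} = -1 - W$
$D{\left(-1426,-1941 \right)} - S{\left(1971,t{\left(-38 \right)} \right)} = \left(- \frac{1}{4}\right) \left(-1941\right) - \left(-1 - 1971\right) = \frac{1941}{4} - \left(-1 - 1971\right) = \frac{1941}{4} - -1972 = \frac{1941}{4} + 1972 = \frac{9829}{4}$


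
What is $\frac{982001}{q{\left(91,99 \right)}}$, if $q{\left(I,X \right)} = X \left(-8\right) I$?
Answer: $- \frac{982001}{72072} \approx -13.625$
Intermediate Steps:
$q{\left(I,X \right)} = - 8 I X$ ($q{\left(I,X \right)} = - 8 X I = - 8 I X$)
$\frac{982001}{q{\left(91,99 \right)}} = \frac{982001}{\left(-8\right) 91 \cdot 99} = \frac{982001}{-72072} = 982001 \left(- \frac{1}{72072}\right) = - \frac{982001}{72072}$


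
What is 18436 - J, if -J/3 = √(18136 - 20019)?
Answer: 18436 + 3*I*√1883 ≈ 18436.0 + 130.18*I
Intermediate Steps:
J = -3*I*√1883 (J = -3*√(18136 - 20019) = -3*I*√1883 ≈ -130.18*I)
18436 - J = 18436 - (-3)*I*√1883 = 18436 + 3*I*√1883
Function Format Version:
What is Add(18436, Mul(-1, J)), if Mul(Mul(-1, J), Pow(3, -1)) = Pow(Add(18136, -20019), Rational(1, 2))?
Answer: Add(18436, Mul(3, I, Pow(1883, Rational(1, 2)))) ≈ Add(18436., Mul(130.18, I))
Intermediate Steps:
J = Mul(-3, I, Pow(1883, Rational(1, 2))) (J = Mul(-3, Pow(Add(18136, -20019), Rational(1, 2))) = Mul(-3, Pow(-1883, Rational(1, 2))) = Mul(-3, Mul(I, Pow(1883, Rational(1, 2)))) = Mul(-3, I, Pow(1883, Rational(1, 2))) ≈ Mul(-130.18, I))
Add(18436, Mul(-1, J)) = Add(18436, Mul(-1, Mul(-3, I, Pow(1883, Rational(1, 2))))) = Add(18436, Mul(3, I, Pow(1883, Rational(1, 2))))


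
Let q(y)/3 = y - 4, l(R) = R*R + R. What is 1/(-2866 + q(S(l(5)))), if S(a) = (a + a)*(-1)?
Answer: -1/3058 ≈ -0.00032701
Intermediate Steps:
l(R) = R + R² (l(R) = R² + R = R + R²)
S(a) = -2*a (S(a) = (2*a)*(-1) = -2*a)
q(y) = -12 + 3*y (q(y) = 3*(y - 4) = 3*(-4 + y) = -12 + 3*y)
1/(-2866 + q(S(l(5)))) = 1/(-2866 + (-12 + 3*(-10*(1 + 5)))) = 1/(-2866 + (-12 + 3*(-10*6))) = 1/(-2866 + (-12 + 3*(-2*30))) = 1/(-2866 + (-12 + 3*(-60))) = 1/(-2866 + (-12 - 180)) = 1/(-2866 - 192) = 1/(-3058) = -1/3058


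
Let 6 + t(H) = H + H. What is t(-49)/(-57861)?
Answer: 104/57861 ≈ 0.0017974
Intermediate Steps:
t(H) = -6 + 2*H (t(H) = -6 + (H + H) = -6 + 2*H)
t(-49)/(-57861) = (-6 + 2*(-49))/(-57861) = (-6 - 98)*(-1/57861) = -104*(-1/57861) = 104/57861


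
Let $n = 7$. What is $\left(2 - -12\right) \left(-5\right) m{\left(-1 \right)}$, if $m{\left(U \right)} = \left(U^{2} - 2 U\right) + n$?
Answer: $-700$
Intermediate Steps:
$m{\left(U \right)} = 7 + U^{2} - 2 U$ ($m{\left(U \right)} = \left(U^{2} - 2 U\right) + 7 = 7 + U^{2} - 2 U$)
$\left(2 - -12\right) \left(-5\right) m{\left(-1 \right)} = \left(2 - -12\right) \left(-5\right) \left(7 + \left(-1\right)^{2} - -2\right) = \left(2 + 12\right) \left(-5\right) \left(7 + 1 + 2\right) = 14 \left(-5\right) 10 = \left(-70\right) 10 = -700$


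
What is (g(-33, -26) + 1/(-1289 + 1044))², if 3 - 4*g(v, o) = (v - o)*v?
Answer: 195049156/60025 ≈ 3249.5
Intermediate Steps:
g(v, o) = ¾ - v*(v - o)/4 (g(v, o) = ¾ - (v - o)*v/4 = ¾ - v*(v - o)/4)
(g(-33, -26) + 1/(-1289 + 1044))² = ((¾ - ¼*(-33)² + (¼)*(-26)*(-33)) + 1/(-1289 + 1044))² = ((¾ - ¼*1089 + 429/2) + 1/(-245))² = ((¾ - 1089/4 + 429/2) - 1/245)² = (-57 - 1/245)² = (-13966/245)² = 195049156/60025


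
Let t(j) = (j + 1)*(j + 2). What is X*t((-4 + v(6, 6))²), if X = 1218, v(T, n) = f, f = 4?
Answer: 2436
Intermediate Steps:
v(T, n) = 4
t(j) = (1 + j)*(2 + j)
X*t((-4 + v(6, 6))²) = 1218*(2 + ((-4 + 4)²)² + 3*(-4 + 4)²) = 1218*(2 + (0²)² + 3*0²) = 1218*(2 + 0² + 3*0) = 1218*(2 + 0 + 0) = 1218*2 = 2436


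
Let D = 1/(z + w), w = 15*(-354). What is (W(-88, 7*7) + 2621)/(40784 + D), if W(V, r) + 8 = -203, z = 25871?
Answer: 9910402/167711965 ≈ 0.059092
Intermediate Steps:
w = -5310
W(V, r) = -211 (W(V, r) = -8 - 203 = -211)
D = 1/20561 (D = 1/(25871 - 5310) = 1/20561 ≈ 4.8636e-5)
(W(-88, 7*7) + 2621)/(40784 + D) = (-211 + 2621)/(40784 + 1/20561) = 2410/(838559825/20561) = 2410*(20561/838559825) = 9910402/167711965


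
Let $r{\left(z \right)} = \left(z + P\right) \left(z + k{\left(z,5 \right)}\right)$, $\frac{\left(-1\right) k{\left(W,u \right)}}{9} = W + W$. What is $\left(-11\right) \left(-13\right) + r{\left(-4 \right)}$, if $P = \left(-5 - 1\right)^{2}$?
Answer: $2319$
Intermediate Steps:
$k{\left(W,u \right)} = - 18 W$ ($k{\left(W,u \right)} = - 9 \left(W + W\right) = - 9 \cdot 2 W = - 18 W$)
$P = 36$ ($P = \left(-6\right)^{2} = 36$)
$r{\left(z \right)} = - 17 z \left(36 + z\right)$ ($r{\left(z \right)} = \left(z + 36\right) \left(z - 18 z\right) = \left(36 + z\right) \left(- 17 z\right) = - 17 z \left(36 + z\right)$)
$\left(-11\right) \left(-13\right) + r{\left(-4 \right)} = \left(-11\right) \left(-13\right) + 17 \left(-4\right) \left(-36 - -4\right) = 143 + 17 \left(-4\right) \left(-36 + 4\right) = 143 + 17 \left(-4\right) \left(-32\right) = 143 + 2176 = 2319$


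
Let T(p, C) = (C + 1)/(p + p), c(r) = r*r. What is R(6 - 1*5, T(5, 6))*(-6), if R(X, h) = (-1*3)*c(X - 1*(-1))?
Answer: 72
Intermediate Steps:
c(r) = r²
T(p, C) = (1 + C)/(2*p) (T(p, C) = (1 + C)/((2*p)) = (1 + C)*(1/(2*p)) = (1 + C)/(2*p))
R(X, h) = -3*(1 + X)² (R(X, h) = (-1*3)*(X - 1*(-1))² = -3*(X + 1)² = -3*(1 + X)²)
R(6 - 1*5, T(5, 6))*(-6) = -3*(1 + (6 - 1*5))²*(-6) = -3*(1 + (6 - 5))²*(-6) = -3*(1 + 1)²*(-6) = -3*2²*(-6) = -3*4*(-6) = -12*(-6) = 72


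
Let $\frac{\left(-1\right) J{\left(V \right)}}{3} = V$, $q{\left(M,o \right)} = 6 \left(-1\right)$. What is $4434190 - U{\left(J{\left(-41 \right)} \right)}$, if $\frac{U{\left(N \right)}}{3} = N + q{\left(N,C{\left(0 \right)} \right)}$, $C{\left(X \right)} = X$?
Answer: $4433839$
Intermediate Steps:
$q{\left(M,o \right)} = -6$
$J{\left(V \right)} = - 3 V$
$U{\left(N \right)} = -18 + 3 N$ ($U{\left(N \right)} = 3 \left(N - 6\right) = 3 \left(-6 + N\right) = -18 + 3 N$)
$4434190 - U{\left(J{\left(-41 \right)} \right)} = 4434190 - \left(-18 + 3 \left(\left(-3\right) \left(-41\right)\right)\right) = 4434190 - \left(-18 + 3 \cdot 123\right) = 4434190 - \left(-18 + 369\right) = 4434190 - 351 = 4433839$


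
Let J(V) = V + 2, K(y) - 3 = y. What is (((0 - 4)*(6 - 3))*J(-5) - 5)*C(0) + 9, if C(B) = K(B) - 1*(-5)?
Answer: 257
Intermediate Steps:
K(y) = 3 + y
J(V) = 2 + V
C(B) = 8 + B (C(B) = (3 + B) - 1*(-5) = (3 + B) + 5 = 8 + B)
(((0 - 4)*(6 - 3))*J(-5) - 5)*C(0) + 9 = (((0 - 4)*(6 - 3))*(2 - 5) - 5)*(8 + 0) + 9 = (-4*3*(-3) - 5)*8 + 9 = (-12*(-3) - 5)*8 + 9 = (36 - 5)*8 + 9 = 31*8 + 9 = 248 + 9 = 257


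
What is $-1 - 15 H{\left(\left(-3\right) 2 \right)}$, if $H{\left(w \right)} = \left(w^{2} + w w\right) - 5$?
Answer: $-1006$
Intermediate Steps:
$H{\left(w \right)} = -5 + 2 w^{2}$ ($H{\left(w \right)} = \left(w^{2} + w^{2}\right) - 5 = 2 w^{2} - 5 = -5 + 2 w^{2}$)
$-1 - 15 H{\left(\left(-3\right) 2 \right)} = -1 - 15 \left(-5 + 2 \left(\left(-3\right) 2\right)^{2}\right) = -1 - 15 \left(-5 + 2 \left(-6\right)^{2}\right) = -1 - 15 \left(-5 + 2 \cdot 36\right) = -1 - 15 \left(-5 + 72\right) = -1 - 1005 = -1006$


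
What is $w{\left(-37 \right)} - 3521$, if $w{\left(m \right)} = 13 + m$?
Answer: $-3545$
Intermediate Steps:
$w{\left(-37 \right)} - 3521 = \left(13 - 37\right) - 3521 = -24 - 3521 = -3545$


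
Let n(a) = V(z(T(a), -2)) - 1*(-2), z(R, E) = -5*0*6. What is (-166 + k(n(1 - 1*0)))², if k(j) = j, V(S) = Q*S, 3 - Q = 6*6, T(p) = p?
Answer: 26896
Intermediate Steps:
z(R, E) = 0 (z(R, E) = 0*6 = 0)
Q = -33 (Q = 3 - 6*6 = 3 - 1*36 = 3 - 36 = -33)
V(S) = -33*S
n(a) = 2 (n(a) = -33*0 - 1*(-2) = 0 + 2 = 2)
(-166 + k(n(1 - 1*0)))² = (-166 + 2)² = (-164)² = 26896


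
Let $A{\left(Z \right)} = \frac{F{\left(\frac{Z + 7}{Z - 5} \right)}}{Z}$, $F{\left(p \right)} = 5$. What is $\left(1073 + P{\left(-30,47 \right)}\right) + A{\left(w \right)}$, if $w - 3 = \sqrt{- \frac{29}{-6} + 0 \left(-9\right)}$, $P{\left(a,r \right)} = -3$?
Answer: $\frac{5368}{5} - \frac{\sqrt{174}}{5} \approx 1071.0$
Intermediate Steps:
$w = 3 + \frac{\sqrt{174}}{6}$ ($w = 3 + \sqrt{- \frac{29}{-6} + 0 \left(-9\right)} = 3 + \sqrt{\left(-29\right) \left(- \frac{1}{6}\right) + 0} = 3 + \sqrt{\frac{29}{6} + 0} = 3 + \sqrt{\frac{29}{6}} = 3 + \frac{\sqrt{174}}{6} \approx 5.1985$)
$A{\left(Z \right)} = \frac{5}{Z}$
$\left(1073 + P{\left(-30,47 \right)}\right) + A{\left(w \right)} = \left(1073 - 3\right) + \frac{5}{3 + \frac{\sqrt{174}}{6}} = 1070 + \frac{5}{3 + \frac{\sqrt{174}}{6}}$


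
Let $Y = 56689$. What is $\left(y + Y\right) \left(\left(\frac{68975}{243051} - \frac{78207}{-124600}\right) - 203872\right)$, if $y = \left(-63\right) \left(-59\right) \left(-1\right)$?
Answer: $- \frac{81763123778537263249}{7571038650} \approx -1.0799 \cdot 10^{10}$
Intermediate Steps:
$y = -3717$ ($y = 3717 \left(-1\right) = -3717$)
$\left(y + Y\right) \left(\left(\frac{68975}{243051} - \frac{78207}{-124600}\right) - 203872\right) = \left(-3717 + 56689\right) \left(\left(\frac{68975}{243051} - \frac{78207}{-124600}\right) - 203872\right) = 52972 \left(\left(68975 \cdot \frac{1}{243051} - - \frac{78207}{124600}\right) - 203872\right) = 52972 \left(\left(\frac{68975}{243051} + \frac{78207}{124600}\right) - 203872\right) = 52972 \left(\frac{27602574557}{30284154600} - 203872\right) = 52972 \left(- \frac{6174063564036643}{30284154600}\right) = - \frac{81763123778537263249}{7571038650}$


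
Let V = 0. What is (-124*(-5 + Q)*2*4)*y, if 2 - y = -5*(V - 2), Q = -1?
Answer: -47616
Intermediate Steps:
y = -8 (y = 2 - (-5)*(0 - 2) = 2 - (-5)*(-2) = 2 - 1*10 = 2 - 10 = -8)
(-124*(-5 + Q)*2*4)*y = -124*(-5 - 1)*2*4*(-8) = -(-744)*8*(-8) = -124*(-48)*(-8) = 5952*(-8) = -47616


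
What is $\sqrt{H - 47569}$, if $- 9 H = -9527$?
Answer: $\frac{i \sqrt{418594}}{3} \approx 215.66 i$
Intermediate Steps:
$H = \frac{9527}{9}$ ($H = \left(- \frac{1}{9}\right) \left(-9527\right) = \frac{9527}{9} \approx 1058.6$)
$\sqrt{H - 47569} = \sqrt{\frac{9527}{9} - 47569} = \sqrt{- \frac{418594}{9}} = \frac{i \sqrt{418594}}{3}$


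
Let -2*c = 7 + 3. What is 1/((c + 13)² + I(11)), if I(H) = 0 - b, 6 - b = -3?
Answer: 1/55 ≈ 0.018182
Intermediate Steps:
b = 9 (b = 6 - 1*(-3) = 6 + 3 = 9)
c = -5 (c = -(7 + 3)/2 = -½*10 = -5)
I(H) = -9 (I(H) = 0 - 1*9 = 0 - 9 = -9)
1/((c + 13)² + I(11)) = 1/((-5 + 13)² - 9) = 1/(8² - 9) = 1/(64 - 9) = 1/55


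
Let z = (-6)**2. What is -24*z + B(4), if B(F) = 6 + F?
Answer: -854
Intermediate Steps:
z = 36
-24*z + B(4) = -24*36 + (6 + 4) = -864 + 10 = -854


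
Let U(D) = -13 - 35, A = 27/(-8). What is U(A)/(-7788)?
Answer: 4/649 ≈ 0.0061633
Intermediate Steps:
A = -27/8 (A = 27*(-⅛) = -27/8 ≈ -3.3750)
U(D) = -48
U(A)/(-7788) = -48/(-7788) = -48*(-1/7788) = 4/649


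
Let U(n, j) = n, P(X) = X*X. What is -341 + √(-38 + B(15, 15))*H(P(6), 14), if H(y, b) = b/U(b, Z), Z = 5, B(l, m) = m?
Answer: -341 + I*√23 ≈ -341.0 + 4.7958*I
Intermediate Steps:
P(X) = X²
H(y, b) = 1 (H(y, b) = b/b = 1)
-341 + √(-38 + B(15, 15))*H(P(6), 14) = -341 + √(-38 + 15)*1 = -341 + √(-23)*1 = -341 + (I*√23)*1 = -341 + I*√23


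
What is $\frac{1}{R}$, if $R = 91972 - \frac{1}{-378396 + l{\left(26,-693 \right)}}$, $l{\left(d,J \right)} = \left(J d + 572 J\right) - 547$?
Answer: $\frac{793357}{72966630005} \approx 1.0873 \cdot 10^{-5}$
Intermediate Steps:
$l{\left(d,J \right)} = -547 + 572 J + J d$ ($l{\left(d,J \right)} = \left(572 J + J d\right) - 547 = -547 + 572 J + J d$)
$R = \frac{72966630005}{793357}$ ($R = 91972 - \frac{1}{-378396 - 414961} = 91972 - \frac{1}{-793357} = 91972 - - \frac{1}{793357} = 91972 + \frac{1}{793357} = \frac{72966630005}{793357} \approx 91972.0$)
$\frac{1}{R} = \frac{1}{\frac{72966630005}{793357}} = \frac{793357}{72966630005}$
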